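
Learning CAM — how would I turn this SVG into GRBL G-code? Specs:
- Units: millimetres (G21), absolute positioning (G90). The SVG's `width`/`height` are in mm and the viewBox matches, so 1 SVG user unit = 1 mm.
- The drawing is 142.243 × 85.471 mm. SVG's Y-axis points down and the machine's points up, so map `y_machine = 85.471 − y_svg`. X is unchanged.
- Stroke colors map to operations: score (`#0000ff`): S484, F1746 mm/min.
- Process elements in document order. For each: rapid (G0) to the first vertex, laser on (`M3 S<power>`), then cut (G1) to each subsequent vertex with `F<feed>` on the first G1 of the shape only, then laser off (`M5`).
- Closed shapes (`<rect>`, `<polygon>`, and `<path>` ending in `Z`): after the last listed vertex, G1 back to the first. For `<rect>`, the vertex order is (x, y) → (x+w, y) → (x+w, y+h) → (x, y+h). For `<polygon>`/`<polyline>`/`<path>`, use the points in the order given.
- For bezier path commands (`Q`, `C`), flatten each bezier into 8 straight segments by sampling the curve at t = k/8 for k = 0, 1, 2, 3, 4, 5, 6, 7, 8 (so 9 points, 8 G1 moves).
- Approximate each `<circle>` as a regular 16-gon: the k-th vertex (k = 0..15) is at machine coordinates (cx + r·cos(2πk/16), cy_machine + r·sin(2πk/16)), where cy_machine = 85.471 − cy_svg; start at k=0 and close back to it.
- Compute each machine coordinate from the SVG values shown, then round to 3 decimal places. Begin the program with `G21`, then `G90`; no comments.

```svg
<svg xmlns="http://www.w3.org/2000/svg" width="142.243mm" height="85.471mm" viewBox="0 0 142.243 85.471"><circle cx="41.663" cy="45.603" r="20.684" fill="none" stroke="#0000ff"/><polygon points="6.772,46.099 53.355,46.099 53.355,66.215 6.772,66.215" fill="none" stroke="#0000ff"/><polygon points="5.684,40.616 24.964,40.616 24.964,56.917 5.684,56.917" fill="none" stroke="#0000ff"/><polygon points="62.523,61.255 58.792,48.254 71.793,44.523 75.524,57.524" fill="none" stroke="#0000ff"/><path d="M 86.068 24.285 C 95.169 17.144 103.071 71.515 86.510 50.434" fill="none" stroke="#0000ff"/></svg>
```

Since the viewBox matches the mm dimensions, user units are millimetres directly. The only transform is the Y-flip y_m = 85.471 − y_svg.

Shape 1 is a circle drawn with `<circle>`. Its stroke #0000ff means score at S484, F1746. After flipping Y the toolpath is (62.347,39.868) → (60.773,47.783) → (56.289,54.494) → (49.578,58.978) → (41.663,60.552) → (33.748,58.978) → (27.037,54.494) → (22.553,47.783) → (20.979,39.868) → (22.553,31.953) → (27.037,25.242) → (33.748,20.758) → (41.663,19.184) → (49.578,20.758) → (56.289,25.242) → (60.773,31.953) → (62.347,39.868), returning to the start.

Shape 2 is a rectangle drawn with `<polygon>`. Its stroke #0000ff means score at S484, F1746. After flipping Y the toolpath is (6.772,39.372) → (53.355,39.372) → (53.355,19.256) → (6.772,19.256) → (6.772,39.372), returning to the start.

Shape 3 is a rectangle drawn with `<polygon>`. Its stroke #0000ff means score at S484, F1746. After flipping Y the toolpath is (5.684,44.855) → (24.964,44.855) → (24.964,28.554) → (5.684,28.554) → (5.684,44.855), returning to the start.

Shape 4 is a regular polygon drawn with `<polygon>`. Its stroke #0000ff means score at S484, F1746. After flipping Y the toolpath is (62.523,24.216) → (58.792,37.217) → (71.793,40.948) → (75.524,27.947) → (62.523,24.216), returning to the start.

Shape 5 is a cubic bezier drawn with `<path>`. Its stroke #0000ff means score at S484, F1746. After flipping Y the toolpath is (86.068,61.186) → (89.379,61.248) → (92.305,57.148) → (94.574,50.492) → (95.912,42.884) → (96.048,35.929) → (94.707,31.233) → (91.619,30.401) → (86.510,35.037).

G21
G90
G0 X62.347 Y39.868
M3 S484
G1 X60.773 Y47.783 F1746
G1 X56.289 Y54.494
G1 X49.578 Y58.978
G1 X41.663 Y60.552
G1 X33.748 Y58.978
G1 X27.037 Y54.494
G1 X22.553 Y47.783
G1 X20.979 Y39.868
G1 X22.553 Y31.953
G1 X27.037 Y25.242
G1 X33.748 Y20.758
G1 X41.663 Y19.184
G1 X49.578 Y20.758
G1 X56.289 Y25.242
G1 X60.773 Y31.953
G1 X62.347 Y39.868
M5
G0 X6.772 Y39.372
M3 S484
G1 X53.355 Y39.372 F1746
G1 X53.355 Y19.256
G1 X6.772 Y19.256
G1 X6.772 Y39.372
M5
G0 X5.684 Y44.855
M3 S484
G1 X24.964 Y44.855 F1746
G1 X24.964 Y28.554
G1 X5.684 Y28.554
G1 X5.684 Y44.855
M5
G0 X62.523 Y24.216
M3 S484
G1 X58.792 Y37.217 F1746
G1 X71.793 Y40.948
G1 X75.524 Y27.947
G1 X62.523 Y24.216
M5
G0 X86.068 Y61.186
M3 S484
G1 X89.379 Y61.248 F1746
G1 X92.305 Y57.148
G1 X94.574 Y50.492
G1 X95.912 Y42.884
G1 X96.048 Y35.929
G1 X94.707 Y31.233
G1 X91.619 Y30.401
G1 X86.510 Y35.037
M5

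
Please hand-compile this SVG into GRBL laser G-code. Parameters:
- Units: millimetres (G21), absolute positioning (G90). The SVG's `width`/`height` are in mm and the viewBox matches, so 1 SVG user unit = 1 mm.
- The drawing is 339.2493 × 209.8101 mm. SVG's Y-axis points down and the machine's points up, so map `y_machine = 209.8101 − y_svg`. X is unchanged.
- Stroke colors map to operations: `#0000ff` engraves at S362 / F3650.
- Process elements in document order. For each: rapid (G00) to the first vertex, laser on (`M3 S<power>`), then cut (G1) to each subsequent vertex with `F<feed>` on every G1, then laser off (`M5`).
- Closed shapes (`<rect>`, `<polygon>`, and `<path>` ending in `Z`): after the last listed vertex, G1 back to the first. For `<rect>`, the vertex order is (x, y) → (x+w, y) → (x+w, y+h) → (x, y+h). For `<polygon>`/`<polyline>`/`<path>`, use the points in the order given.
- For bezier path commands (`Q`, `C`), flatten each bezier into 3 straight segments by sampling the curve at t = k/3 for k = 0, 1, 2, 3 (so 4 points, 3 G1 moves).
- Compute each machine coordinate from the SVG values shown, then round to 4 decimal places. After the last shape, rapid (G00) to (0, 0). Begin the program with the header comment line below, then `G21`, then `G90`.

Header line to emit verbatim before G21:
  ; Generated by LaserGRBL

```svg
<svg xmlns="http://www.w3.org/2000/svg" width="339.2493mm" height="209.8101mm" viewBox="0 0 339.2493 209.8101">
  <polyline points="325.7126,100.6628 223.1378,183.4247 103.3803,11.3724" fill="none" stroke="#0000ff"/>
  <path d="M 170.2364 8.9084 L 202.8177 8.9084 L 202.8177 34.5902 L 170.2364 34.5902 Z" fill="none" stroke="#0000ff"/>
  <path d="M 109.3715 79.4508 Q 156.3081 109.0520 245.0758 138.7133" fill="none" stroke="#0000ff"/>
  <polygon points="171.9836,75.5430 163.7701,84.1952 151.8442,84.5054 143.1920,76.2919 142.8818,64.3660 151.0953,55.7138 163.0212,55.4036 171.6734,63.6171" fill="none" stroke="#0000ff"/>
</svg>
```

; Generated by LaserGRBL
G21
G90
G00 X325.7126 Y109.1473
M3 S362
G1 X223.1378 Y26.3854 F3650
G1 X103.3803 Y198.4377 F3650
M5
G00 X170.2364 Y200.9017
M3 S362
G1 X202.8177 Y200.9017 F3650
G1 X202.8177 Y175.2199 F3650
G1 X170.2364 Y175.2199 F3650
G1 X170.2364 Y200.9017 F3650
M5
G00 X109.3715 Y130.3593
M3 S362
G1 X145.3105 Y110.6185 F3650
G1 X190.5452 Y90.8643 F3650
G1 X245.0758 Y71.0968 F3650
M5
G00 X171.9836 Y134.2671
M3 S362
G1 X163.7701 Y125.6149 F3650
G1 X151.8442 Y125.3047 F3650
G1 X143.1920 Y133.5182 F3650
G1 X142.8818 Y145.4441 F3650
G1 X151.0953 Y154.0963 F3650
G1 X163.0212 Y154.4065 F3650
G1 X171.6734 Y146.1930 F3650
G1 X171.9836 Y134.2671 F3650
M5
G00 X0.0000 Y0.0000

viewBox `0 0 339.2493 209.8101` with mm width/height → 1 unit = 1 mm. Flip: y_m = 209.8101 − y_svg.

**Shape 1** — `<polyline>` open polyline, stroke `#0000ff` → engrave (S362, F3650). Machine vertices: (325.7126,109.1473) → (223.1378,26.3854) → (103.3803,198.4377). Open path.

**Shape 2** — `<path>` rectangle, stroke `#0000ff` → engrave (S362, F3650). Machine vertices: (170.2364,200.9017) → (202.8177,200.9017) → (202.8177,175.2199) → (170.2364,175.2199) → (170.2364,200.9017). Closed: final G1 returns to the first vertex.

**Shape 3** — `<path>` quadratic bezier, stroke `#0000ff` → engrave (S362, F3650). Control points (SVG): P0=(109.3715,79.4508), P1=(156.3081,109.0520), P2=(245.0758,138.7133); sampled at t=k/3. Machine vertices: (109.3715,130.3593) → (145.3105,110.6185) → (190.5452,90.8643) → (245.0758,71.0968). Open path.

**Shape 4** — `<polygon>` regular polygon, stroke `#0000ff` → engrave (S362, F3650). Machine vertices: (171.9836,134.2671) → (163.7701,125.6149) → (151.8442,125.3047) → (143.1920,133.5182) → (142.8818,145.4441) → (151.0953,154.0963) → (163.0212,154.4065) → (171.6734,146.1930) → (171.9836,134.2671). Closed: final G1 returns to the first vertex.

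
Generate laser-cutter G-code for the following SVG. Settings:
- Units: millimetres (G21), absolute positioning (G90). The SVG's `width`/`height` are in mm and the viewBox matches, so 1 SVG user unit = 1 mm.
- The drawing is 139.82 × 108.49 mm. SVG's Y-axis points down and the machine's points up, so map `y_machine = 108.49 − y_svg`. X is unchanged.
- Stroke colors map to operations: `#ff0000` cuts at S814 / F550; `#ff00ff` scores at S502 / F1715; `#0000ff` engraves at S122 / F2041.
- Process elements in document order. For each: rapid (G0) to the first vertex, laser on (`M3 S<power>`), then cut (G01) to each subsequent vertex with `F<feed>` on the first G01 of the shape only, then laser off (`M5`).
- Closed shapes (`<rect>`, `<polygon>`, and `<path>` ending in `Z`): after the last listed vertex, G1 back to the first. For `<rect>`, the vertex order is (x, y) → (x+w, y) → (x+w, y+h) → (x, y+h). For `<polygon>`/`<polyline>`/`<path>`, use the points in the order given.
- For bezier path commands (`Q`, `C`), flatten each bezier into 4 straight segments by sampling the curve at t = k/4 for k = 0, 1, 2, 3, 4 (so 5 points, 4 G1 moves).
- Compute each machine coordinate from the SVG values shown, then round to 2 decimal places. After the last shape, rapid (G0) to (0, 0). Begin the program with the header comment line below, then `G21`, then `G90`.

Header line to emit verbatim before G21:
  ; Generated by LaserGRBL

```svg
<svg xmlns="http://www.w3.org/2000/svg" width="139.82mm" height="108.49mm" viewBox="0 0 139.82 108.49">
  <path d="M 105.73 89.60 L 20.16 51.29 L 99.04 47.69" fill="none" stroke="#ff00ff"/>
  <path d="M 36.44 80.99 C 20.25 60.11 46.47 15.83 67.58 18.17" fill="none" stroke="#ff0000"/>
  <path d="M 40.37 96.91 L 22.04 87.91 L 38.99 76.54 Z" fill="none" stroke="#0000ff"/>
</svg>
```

1 u = 1 mm; y_m = 108.49 − y.

[1] `<path>` open polyline, #ff00ff→score S502 F1715: (105.73,18.89) → (20.16,57.20) → (99.04,60.80)

[2] `<path>` cubic bezier, #ff0000→cut S814 F550: (36.44,27.50) → (31.51,46.45) → (38.02,67.62) → (51.53,84.43) → (67.58,90.32)

[3] `<path>` regular polygon, #0000ff→engrave S122 F2041: (40.37,11.58) → (22.04,20.58) → (38.99,31.95) → (40.37,11.58) (closed)

; Generated by LaserGRBL
G21
G90
G0 X105.73 Y18.89
M3 S502
G01 X20.16 Y57.20 F1715
G01 X99.04 Y60.80
M5
G0 X36.44 Y27.50
M3 S814
G01 X31.51 Y46.45 F550
G01 X38.02 Y67.62
G01 X51.53 Y84.43
G01 X67.58 Y90.32
M5
G0 X40.37 Y11.58
M3 S122
G01 X22.04 Y20.58 F2041
G01 X38.99 Y31.95
G01 X40.37 Y11.58
M5
G0 X0.00 Y0.00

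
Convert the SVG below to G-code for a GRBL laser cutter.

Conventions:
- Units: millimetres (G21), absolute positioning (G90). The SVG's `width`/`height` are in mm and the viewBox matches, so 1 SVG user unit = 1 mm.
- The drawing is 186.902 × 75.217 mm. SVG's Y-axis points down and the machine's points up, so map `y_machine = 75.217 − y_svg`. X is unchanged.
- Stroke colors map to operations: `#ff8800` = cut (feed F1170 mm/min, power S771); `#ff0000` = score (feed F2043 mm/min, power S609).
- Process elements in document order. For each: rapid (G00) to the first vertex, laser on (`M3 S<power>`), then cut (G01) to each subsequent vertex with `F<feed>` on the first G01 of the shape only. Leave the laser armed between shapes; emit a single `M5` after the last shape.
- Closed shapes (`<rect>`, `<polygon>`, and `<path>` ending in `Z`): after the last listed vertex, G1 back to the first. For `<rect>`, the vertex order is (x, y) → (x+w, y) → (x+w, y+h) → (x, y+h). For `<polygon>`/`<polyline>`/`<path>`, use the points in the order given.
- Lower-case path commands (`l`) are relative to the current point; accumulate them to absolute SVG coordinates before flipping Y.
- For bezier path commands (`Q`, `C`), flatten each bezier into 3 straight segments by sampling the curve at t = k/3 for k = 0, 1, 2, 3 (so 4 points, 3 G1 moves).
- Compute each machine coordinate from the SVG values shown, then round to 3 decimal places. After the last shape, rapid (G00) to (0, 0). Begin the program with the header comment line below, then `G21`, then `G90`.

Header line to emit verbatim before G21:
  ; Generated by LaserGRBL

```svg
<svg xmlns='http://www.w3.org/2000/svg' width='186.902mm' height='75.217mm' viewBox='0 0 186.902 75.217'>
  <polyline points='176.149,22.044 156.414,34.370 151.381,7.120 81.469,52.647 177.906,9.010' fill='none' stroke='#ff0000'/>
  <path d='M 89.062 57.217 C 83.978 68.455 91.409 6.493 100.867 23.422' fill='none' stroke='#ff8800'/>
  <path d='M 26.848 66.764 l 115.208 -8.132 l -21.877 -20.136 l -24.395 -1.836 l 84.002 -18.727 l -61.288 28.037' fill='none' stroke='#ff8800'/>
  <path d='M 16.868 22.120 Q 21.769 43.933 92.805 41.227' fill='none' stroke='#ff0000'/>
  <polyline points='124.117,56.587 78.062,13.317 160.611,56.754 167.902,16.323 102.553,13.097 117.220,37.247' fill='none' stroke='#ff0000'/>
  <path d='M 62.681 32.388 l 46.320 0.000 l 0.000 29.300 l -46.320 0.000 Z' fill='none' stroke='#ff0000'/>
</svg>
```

; Generated by LaserGRBL
G21
G90
G00 X176.149 Y53.173
M3 S609
G01 X156.414 Y40.847 F2043
G01 X151.381 Y68.097
G01 X81.469 Y22.570
G01 X177.906 Y66.207
G00 X89.062 Y18.000
M3 S771
G01 X87.761 Y25.529 F1170
G01 X92.473 Y48.060
G01 X100.867 Y51.795
G00 X26.848 Y8.453
M3 S771
G01 X142.056 Y16.585 F1170
G01 X120.179 Y36.721
G01 X95.784 Y38.557
G01 X179.786 Y57.284
G01 X118.498 Y29.247
G00 X16.868 Y53.097
M3 S609
G01 X27.484 Y41.279 F2043
G01 X52.796 Y34.910
G01 X92.805 Y33.990
G00 X124.117 Y18.630
M3 S609
G01 X78.062 Y61.900 F2043
G01 X160.611 Y18.463
G01 X167.902 Y58.894
G01 X102.553 Y62.120
G01 X117.220 Y37.970
G00 X62.681 Y42.829
M3 S609
G01 X109.001 Y42.829 F2043
G01 X109.001 Y13.529
G01 X62.681 Y13.529
G01 X62.681 Y42.829
M5
G00 X0.000 Y0.000

viewBox `0 0 186.902 75.217` with mm width/height → 1 unit = 1 mm. Flip: y_m = 75.217 − y_svg.

**Shape 1** — `<polyline>` open polyline, stroke `#ff0000` → score (S609, F2043). Machine vertices: (176.149,53.173) → (156.414,40.847) → (151.381,68.097) → (81.469,22.570) → (177.906,66.207). Open path.

**Shape 2** — `<path>` cubic bezier, stroke `#ff8800` → cut (S771, F1170). Control points (SVG): P0=(89.062,57.217), P1=(83.978,68.455), P2=(91.409,6.493), P3=(100.867,23.422); sampled at t=k/3. Machine vertices: (89.062,18.000) → (87.761,25.529) → (92.473,48.060) → (100.867,51.795). Open path.

**Shape 3** — `<path>` open polyline, stroke `#ff8800` → cut (S771, F1170). Machine vertices: (26.848,8.453) → (142.056,16.585) → (120.179,36.721) → (95.784,38.557) → (179.786,57.284) → (118.498,29.247). Open path.

**Shape 4** — `<path>` quadratic bezier, stroke `#ff0000` → score (S609, F2043). Control points (SVG): P0=(16.868,22.120), P1=(21.769,43.933), P2=(92.805,41.227); sampled at t=k/3. Machine vertices: (16.868,53.097) → (27.484,41.279) → (52.796,34.910) → (92.805,33.990). Open path.

**Shape 5** — `<polyline>` open polyline, stroke `#ff0000` → score (S609, F2043). Machine vertices: (124.117,18.630) → (78.062,61.900) → (160.611,18.463) → (167.902,58.894) → (102.553,62.120) → (117.220,37.970). Open path.

**Shape 6** — `<path>` rectangle, stroke `#ff0000` → score (S609, F2043). Machine vertices: (62.681,42.829) → (109.001,42.829) → (109.001,13.529) → (62.681,13.529) → (62.681,42.829). Closed: final G1 returns to the first vertex.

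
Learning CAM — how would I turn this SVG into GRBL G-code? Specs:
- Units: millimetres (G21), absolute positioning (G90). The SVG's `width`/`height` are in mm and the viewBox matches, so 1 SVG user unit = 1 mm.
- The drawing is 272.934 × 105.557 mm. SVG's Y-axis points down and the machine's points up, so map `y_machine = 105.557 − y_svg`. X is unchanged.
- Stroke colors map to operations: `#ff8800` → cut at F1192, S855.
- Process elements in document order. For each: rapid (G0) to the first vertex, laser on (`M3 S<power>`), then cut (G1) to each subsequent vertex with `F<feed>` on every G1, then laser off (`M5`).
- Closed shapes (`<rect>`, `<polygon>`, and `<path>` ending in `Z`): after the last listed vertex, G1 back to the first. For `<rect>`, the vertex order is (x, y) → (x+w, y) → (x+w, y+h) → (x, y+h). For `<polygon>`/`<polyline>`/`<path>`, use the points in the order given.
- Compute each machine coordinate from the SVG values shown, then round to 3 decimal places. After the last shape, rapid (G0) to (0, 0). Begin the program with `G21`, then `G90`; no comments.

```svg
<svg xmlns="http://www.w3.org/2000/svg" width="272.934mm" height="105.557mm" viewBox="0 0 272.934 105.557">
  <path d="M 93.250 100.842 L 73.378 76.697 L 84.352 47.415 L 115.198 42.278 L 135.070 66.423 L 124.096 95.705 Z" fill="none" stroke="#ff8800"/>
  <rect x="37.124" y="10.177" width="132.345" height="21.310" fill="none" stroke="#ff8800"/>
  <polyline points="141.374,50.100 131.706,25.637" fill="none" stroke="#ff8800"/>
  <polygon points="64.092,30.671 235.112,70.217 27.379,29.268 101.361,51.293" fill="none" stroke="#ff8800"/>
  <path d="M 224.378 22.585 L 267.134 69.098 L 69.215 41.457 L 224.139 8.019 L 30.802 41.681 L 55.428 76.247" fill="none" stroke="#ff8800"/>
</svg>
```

G21
G90
G0 X93.250 Y4.715
M3 S855
G1 X73.378 Y28.860 F1192
G1 X84.352 Y58.142 F1192
G1 X115.198 Y63.279 F1192
G1 X135.070 Y39.134 F1192
G1 X124.096 Y9.852 F1192
G1 X93.250 Y4.715 F1192
M5
G0 X37.124 Y95.380
M3 S855
G1 X169.469 Y95.380 F1192
G1 X169.469 Y74.070 F1192
G1 X37.124 Y74.070 F1192
G1 X37.124 Y95.380 F1192
M5
G0 X141.374 Y55.457
M3 S855
G1 X131.706 Y79.920 F1192
M5
G0 X64.092 Y74.886
M3 S855
G1 X235.112 Y35.340 F1192
G1 X27.379 Y76.289 F1192
G1 X101.361 Y54.264 F1192
G1 X64.092 Y74.886 F1192
M5
G0 X224.378 Y82.972
M3 S855
G1 X267.134 Y36.459 F1192
G1 X69.215 Y64.100 F1192
G1 X224.139 Y97.538 F1192
G1 X30.802 Y63.876 F1192
G1 X55.428 Y29.310 F1192
M5
G0 X0.000 Y0.000

Since the viewBox matches the mm dimensions, user units are millimetres directly. The only transform is the Y-flip y_m = 105.557 − y_svg.

Shape 1 is a regular polygon drawn with `<path>`. Its stroke #ff8800 means cut at S855, F1192. After flipping Y the toolpath is (93.250,4.715) → (73.378,28.860) → (84.352,58.142) → (115.198,63.279) → (135.070,39.134) → (124.096,9.852) → (93.250,4.715), returning to the start.

Shape 2 is a rectangle drawn with `<rect>`. Its stroke #ff8800 means cut at S855, F1192. After flipping Y the toolpath is (37.124,95.380) → (169.469,95.380) → (169.469,74.070) → (37.124,74.070) → (37.124,95.380), returning to the start.

Shape 3 is a line segment drawn with `<polyline>`. Its stroke #ff8800 means cut at S855, F1192. After flipping Y the toolpath is (141.374,55.457) → (131.706,79.920).

Shape 4 is a closed polygon drawn with `<polygon>`. Its stroke #ff8800 means cut at S855, F1192. After flipping Y the toolpath is (64.092,74.886) → (235.112,35.340) → (27.379,76.289) → (101.361,54.264) → (64.092,74.886), returning to the start.

Shape 5 is a open polyline drawn with `<path>`. Its stroke #ff8800 means cut at S855, F1192. After flipping Y the toolpath is (224.378,82.972) → (267.134,36.459) → (69.215,64.100) → (224.139,97.538) → (30.802,63.876) → (55.428,29.310).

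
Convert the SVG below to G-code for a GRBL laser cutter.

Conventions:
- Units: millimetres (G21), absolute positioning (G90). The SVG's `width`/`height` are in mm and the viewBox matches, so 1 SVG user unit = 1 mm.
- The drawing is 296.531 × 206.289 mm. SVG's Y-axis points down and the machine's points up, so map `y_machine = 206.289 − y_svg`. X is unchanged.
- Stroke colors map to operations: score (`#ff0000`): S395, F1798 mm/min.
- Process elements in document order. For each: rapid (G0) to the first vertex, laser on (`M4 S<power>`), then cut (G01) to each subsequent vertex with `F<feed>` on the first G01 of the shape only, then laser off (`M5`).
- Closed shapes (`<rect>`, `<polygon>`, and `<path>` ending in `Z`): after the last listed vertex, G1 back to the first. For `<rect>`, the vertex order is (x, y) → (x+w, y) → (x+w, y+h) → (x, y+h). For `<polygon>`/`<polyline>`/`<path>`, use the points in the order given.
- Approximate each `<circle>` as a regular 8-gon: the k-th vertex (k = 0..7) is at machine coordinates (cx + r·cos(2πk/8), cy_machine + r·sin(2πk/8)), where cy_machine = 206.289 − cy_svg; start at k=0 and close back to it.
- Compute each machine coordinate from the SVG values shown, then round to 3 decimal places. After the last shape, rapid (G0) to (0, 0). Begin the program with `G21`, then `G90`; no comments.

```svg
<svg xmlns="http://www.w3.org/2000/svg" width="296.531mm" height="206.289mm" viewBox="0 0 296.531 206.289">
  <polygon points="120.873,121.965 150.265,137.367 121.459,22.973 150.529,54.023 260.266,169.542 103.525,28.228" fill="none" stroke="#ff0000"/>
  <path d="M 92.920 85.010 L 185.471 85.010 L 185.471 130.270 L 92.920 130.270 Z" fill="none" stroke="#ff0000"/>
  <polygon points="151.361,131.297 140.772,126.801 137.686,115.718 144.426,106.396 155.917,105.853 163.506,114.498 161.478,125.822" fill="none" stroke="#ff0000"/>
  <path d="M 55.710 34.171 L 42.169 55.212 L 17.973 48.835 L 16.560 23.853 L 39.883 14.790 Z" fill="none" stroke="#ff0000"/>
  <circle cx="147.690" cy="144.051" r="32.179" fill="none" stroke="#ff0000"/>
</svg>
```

G21
G90
G0 X120.873 Y84.324
M4 S395
G01 X150.265 Y68.922 F1798
G01 X121.459 Y183.316
G01 X150.529 Y152.266
G01 X260.266 Y36.747
G01 X103.525 Y178.061
G01 X120.873 Y84.324
M5
G0 X92.920 Y121.279
M4 S395
G01 X185.471 Y121.279 F1798
G01 X185.471 Y76.019
G01 X92.920 Y76.019
G01 X92.920 Y121.279
M5
G0 X151.361 Y74.992
M4 S395
G01 X140.772 Y79.488 F1798
G01 X137.686 Y90.571
G01 X144.426 Y99.893
G01 X155.917 Y100.436
G01 X163.506 Y91.791
G01 X161.478 Y80.467
G01 X151.361 Y74.992
M5
G0 X55.710 Y172.118
M4 S395
G01 X42.169 Y151.077 F1798
G01 X17.973 Y157.454
G01 X16.560 Y182.436
G01 X39.883 Y191.499
G01 X55.710 Y172.118
M5
G0 X179.869 Y62.238
M4 S395
G01 X170.444 Y84.992 F1798
G01 X147.690 Y94.417
G01 X124.936 Y84.992
G01 X115.511 Y62.238
G01 X124.936 Y39.484
G01 X147.690 Y30.059
G01 X170.444 Y39.484
G01 X179.869 Y62.238
M5
G0 X0.000 Y0.000

1 u = 1 mm; y_m = 206.289 − y.

[1] `<polygon>` closed polygon, #ff0000→score S395 F1798: (120.873,84.324) → (150.265,68.922) → (121.459,183.316) → (150.529,152.266) → (260.266,36.747) → (103.525,178.061) → (120.873,84.324) (closed)

[2] `<path>` rectangle, #ff0000→score S395 F1798: (92.920,121.279) → (185.471,121.279) → (185.471,76.019) → (92.920,76.019) → (92.920,121.279) (closed)

[3] `<polygon>` regular polygon, #ff0000→score S395 F1798: (151.361,74.992) → (140.772,79.488) → (137.686,90.571) → (144.426,99.893) → (155.917,100.436) → (163.506,91.791) → (161.478,80.467) → (151.361,74.992) (closed)

[4] `<path>` regular polygon, #ff0000→score S395 F1798: (55.710,172.118) → (42.169,151.077) → (17.973,157.454) → (16.560,182.436) → (39.883,191.499) → (55.710,172.118) (closed)

[5] `<circle>` circle, #ff0000→score S395 F1798: (179.869,62.238) → (170.444,84.992) → (147.690,94.417) → (124.936,84.992) → (115.511,62.238) → (124.936,39.484) → (147.690,30.059) → (170.444,39.484) → (179.869,62.238) (closed)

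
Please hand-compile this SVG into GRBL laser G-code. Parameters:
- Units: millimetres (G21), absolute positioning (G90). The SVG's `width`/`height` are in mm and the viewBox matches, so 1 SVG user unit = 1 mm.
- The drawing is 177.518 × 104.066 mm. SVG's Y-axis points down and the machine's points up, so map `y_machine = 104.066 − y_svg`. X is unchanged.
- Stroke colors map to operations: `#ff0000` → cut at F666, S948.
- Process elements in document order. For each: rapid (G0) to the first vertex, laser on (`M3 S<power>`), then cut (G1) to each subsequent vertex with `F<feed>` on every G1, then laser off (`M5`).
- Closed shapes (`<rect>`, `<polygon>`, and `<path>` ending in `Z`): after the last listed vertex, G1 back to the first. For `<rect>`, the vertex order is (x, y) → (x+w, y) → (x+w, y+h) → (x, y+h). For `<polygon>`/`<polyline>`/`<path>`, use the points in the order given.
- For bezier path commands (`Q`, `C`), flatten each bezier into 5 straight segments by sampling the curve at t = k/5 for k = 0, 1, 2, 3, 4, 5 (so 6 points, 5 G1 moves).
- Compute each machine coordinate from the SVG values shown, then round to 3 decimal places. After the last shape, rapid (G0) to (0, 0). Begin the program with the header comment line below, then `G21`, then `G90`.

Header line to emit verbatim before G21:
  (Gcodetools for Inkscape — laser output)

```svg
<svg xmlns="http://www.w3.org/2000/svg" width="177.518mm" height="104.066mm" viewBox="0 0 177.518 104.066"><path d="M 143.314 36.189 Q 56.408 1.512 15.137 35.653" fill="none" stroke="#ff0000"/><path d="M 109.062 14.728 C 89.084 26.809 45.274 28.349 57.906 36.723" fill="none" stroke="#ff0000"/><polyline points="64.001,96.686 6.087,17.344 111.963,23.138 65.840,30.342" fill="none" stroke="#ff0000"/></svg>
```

(Gcodetools for Inkscape — laser output)
G21
G90
G0 X143.314 Y67.877
M3 S948
G1 X110.377 Y78.995 F666
G1 X81.091 Y84.608 F666
G1 X55.455 Y84.715 F666
G1 X33.471 Y79.317 F666
G1 X15.137 Y68.413 F666
M5
G0 X109.062 Y89.338
M3 S948
G1 X94.858 Y83.215 F666
G1 X78.787 Y78.788 F666
G1 X64.702 Y75.223 F666
G1 X56.458 Y71.686 F666
G1 X57.906 Y67.343 F666
M5
G0 X64.001 Y7.380
M3 S948
G1 X6.087 Y86.722 F666
G1 X111.963 Y80.928 F666
G1 X65.840 Y73.724 F666
M5
G0 X0.000 Y0.000

viewBox `0 0 177.518 104.066` with mm width/height → 1 unit = 1 mm. Flip: y_m = 104.066 − y_svg.

**Shape 1** — `<path>` quadratic bezier, stroke `#ff0000` → cut (S948, F666). Control points (SVG): P0=(143.314,36.189), P1=(56.408,1.512), P2=(15.137,35.653); sampled at t=k/5. Machine vertices: (143.314,67.877) → (110.377,78.995) → (81.091,84.608) → (55.455,84.715) → (33.471,79.317) → (15.137,68.413). Open path.

**Shape 2** — `<path>` cubic bezier, stroke `#ff0000` → cut (S948, F666). Control points (SVG): P0=(109.062,14.728), P1=(89.084,26.809), P2=(45.274,28.349), P3=(57.906,36.723); sampled at t=k/5. Machine vertices: (109.062,89.338) → (94.858,83.215) → (78.787,78.788) → (64.702,75.223) → (56.458,71.686) → (57.906,67.343). Open path.

**Shape 3** — `<polyline>` open polyline, stroke `#ff0000` → cut (S948, F666). Machine vertices: (64.001,7.380) → (6.087,86.722) → (111.963,80.928) → (65.840,73.724). Open path.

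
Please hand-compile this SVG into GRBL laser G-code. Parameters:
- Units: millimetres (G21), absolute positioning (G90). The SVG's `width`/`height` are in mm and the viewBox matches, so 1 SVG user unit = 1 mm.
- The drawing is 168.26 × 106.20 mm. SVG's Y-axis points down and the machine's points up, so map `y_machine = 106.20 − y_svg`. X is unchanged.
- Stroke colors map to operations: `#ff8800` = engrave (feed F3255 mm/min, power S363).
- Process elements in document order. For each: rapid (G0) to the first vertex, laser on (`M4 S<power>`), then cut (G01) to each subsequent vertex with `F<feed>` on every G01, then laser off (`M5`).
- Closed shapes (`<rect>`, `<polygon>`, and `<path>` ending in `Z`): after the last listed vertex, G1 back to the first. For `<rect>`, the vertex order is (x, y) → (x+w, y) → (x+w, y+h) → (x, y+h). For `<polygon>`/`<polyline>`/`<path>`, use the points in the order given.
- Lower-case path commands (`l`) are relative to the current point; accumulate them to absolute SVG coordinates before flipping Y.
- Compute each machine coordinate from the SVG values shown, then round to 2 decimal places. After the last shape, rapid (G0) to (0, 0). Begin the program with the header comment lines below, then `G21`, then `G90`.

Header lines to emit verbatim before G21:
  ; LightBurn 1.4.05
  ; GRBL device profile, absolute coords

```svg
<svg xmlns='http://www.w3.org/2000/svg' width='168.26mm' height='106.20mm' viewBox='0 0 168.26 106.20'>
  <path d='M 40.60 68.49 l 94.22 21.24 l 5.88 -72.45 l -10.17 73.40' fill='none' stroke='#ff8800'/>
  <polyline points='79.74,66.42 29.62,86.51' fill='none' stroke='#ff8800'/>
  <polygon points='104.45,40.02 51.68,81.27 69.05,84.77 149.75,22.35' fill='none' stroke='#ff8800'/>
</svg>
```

; LightBurn 1.4.05
; GRBL device profile, absolute coords
G21
G90
G0 X40.60 Y37.71
M4 S363
G01 X134.82 Y16.47 F3255
G01 X140.70 Y88.92 F3255
G01 X130.53 Y15.52 F3255
M5
G0 X79.74 Y39.78
M4 S363
G01 X29.62 Y19.69 F3255
M5
G0 X104.45 Y66.18
M4 S363
G01 X51.68 Y24.93 F3255
G01 X69.05 Y21.43 F3255
G01 X149.75 Y83.85 F3255
G01 X104.45 Y66.18 F3255
M5
G0 X0.00 Y0.00

1 u = 1 mm; y_m = 106.20 − y.

[1] `<path>` open polyline, #ff8800→engrave S363 F3255: (40.60,37.71) → (134.82,16.47) → (140.70,88.92) → (130.53,15.52)

[2] `<polyline>` line segment, #ff8800→engrave S363 F3255: (79.74,39.78) → (29.62,19.69)

[3] `<polygon>` closed polygon, #ff8800→engrave S363 F3255: (104.45,66.18) → (51.68,24.93) → (69.05,21.43) → (149.75,83.85) → (104.45,66.18) (closed)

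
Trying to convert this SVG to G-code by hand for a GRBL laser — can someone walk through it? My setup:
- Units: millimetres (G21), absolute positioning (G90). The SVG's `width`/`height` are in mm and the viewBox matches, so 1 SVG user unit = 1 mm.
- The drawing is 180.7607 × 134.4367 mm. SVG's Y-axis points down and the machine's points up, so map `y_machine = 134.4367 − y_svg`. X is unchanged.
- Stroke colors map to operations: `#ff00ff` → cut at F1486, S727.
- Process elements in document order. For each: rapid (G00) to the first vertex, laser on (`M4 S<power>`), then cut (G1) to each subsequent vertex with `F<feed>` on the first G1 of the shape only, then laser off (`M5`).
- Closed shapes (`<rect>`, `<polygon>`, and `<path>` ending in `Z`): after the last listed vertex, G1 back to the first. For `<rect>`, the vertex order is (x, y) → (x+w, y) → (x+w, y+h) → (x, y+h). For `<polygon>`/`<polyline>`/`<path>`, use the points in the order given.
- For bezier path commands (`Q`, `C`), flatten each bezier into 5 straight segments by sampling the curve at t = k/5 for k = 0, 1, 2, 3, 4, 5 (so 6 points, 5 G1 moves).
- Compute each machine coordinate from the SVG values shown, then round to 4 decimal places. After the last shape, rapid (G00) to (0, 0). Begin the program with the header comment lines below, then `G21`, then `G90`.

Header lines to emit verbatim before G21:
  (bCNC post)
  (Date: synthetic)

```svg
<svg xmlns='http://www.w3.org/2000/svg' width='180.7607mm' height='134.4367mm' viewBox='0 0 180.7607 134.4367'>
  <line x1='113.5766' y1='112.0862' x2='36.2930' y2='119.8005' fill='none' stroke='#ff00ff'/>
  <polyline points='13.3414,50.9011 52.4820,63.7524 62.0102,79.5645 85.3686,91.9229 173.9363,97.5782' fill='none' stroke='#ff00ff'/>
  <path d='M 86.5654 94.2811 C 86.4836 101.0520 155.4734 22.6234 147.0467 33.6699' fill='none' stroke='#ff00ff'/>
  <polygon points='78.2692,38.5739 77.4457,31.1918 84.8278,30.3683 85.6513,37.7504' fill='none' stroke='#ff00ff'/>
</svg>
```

(bCNC post)
(Date: synthetic)
G21
G90
G00 X113.5766 Y22.3505
M4 S727
G1 X36.2930 Y14.6362 F1486
M5
G00 X13.3414 Y83.5356
M4 S727
G1 X52.4820 Y70.6843 F1486
G1 X62.0102 Y54.8722
G1 X85.3686 Y42.5138
G1 X173.9363 Y36.8585
M5
G00 X86.5654 Y40.1556
M4 S727
G1 X93.6330 Y44.9196 F1486
G1 X110.2464 Y61.7471
G1 X129.3741 Y82.2537
G1 X143.9846 Y98.0551
G1 X147.0467 Y100.7668
M5
G00 X78.2692 Y95.8628
M4 S727
G1 X77.4457 Y103.2449 F1486
G1 X84.8278 Y104.0684
G1 X85.6513 Y96.6863
G1 X78.2692 Y95.8628
M5
G00 X0.0000 Y0.0000

Since the viewBox matches the mm dimensions, user units are millimetres directly. The only transform is the Y-flip y_m = 134.4367 − y_svg.

Shape 1 is a line segment drawn with `<line>`. Its stroke #ff00ff means cut at S727, F1486. After flipping Y the toolpath is (113.5766,22.3505) → (36.2930,14.6362).

Shape 2 is a open polyline drawn with `<polyline>`. Its stroke #ff00ff means cut at S727, F1486. After flipping Y the toolpath is (13.3414,83.5356) → (52.4820,70.6843) → (62.0102,54.8722) → (85.3686,42.5138) → (173.9363,36.8585).

Shape 3 is a cubic bezier drawn with `<path>`. Its stroke #ff00ff means cut at S727, F1486. After flipping Y the toolpath is (86.5654,40.1556) → (93.6330,44.9196) → (110.2464,61.7471) → (129.3741,82.2537) → (143.9846,98.0551) → (147.0467,100.7668).

Shape 4 is a regular polygon drawn with `<polygon>`. Its stroke #ff00ff means cut at S727, F1486. After flipping Y the toolpath is (78.2692,95.8628) → (77.4457,103.2449) → (84.8278,104.0684) → (85.6513,96.6863) → (78.2692,95.8628), returning to the start.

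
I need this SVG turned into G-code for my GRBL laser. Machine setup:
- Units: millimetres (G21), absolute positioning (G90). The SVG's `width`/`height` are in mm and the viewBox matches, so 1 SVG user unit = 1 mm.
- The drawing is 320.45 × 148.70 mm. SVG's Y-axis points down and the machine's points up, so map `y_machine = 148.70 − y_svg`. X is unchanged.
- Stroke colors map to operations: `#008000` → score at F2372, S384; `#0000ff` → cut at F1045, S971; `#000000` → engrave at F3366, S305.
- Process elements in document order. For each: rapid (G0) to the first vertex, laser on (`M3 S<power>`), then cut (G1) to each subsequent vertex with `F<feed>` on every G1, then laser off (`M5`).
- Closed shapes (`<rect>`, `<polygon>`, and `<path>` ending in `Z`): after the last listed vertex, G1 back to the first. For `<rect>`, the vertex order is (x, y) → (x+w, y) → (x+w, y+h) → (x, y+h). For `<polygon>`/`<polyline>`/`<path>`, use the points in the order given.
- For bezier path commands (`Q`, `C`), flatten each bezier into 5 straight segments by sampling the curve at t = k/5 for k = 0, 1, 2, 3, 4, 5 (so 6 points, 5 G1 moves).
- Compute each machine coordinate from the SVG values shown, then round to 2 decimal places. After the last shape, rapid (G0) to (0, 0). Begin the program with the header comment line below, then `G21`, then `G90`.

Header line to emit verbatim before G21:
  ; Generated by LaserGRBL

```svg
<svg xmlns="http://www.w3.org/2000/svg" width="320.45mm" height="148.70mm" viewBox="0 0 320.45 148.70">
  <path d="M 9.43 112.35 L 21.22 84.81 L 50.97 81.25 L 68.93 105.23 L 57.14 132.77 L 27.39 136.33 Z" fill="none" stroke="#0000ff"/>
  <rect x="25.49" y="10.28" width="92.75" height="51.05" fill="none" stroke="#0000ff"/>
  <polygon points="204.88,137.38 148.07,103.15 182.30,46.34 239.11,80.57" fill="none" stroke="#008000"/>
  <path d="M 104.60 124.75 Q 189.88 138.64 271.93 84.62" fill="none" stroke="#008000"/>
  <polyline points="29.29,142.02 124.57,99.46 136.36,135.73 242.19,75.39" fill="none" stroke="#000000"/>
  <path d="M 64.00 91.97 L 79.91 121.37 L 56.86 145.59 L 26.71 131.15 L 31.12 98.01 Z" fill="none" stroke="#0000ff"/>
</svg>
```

1 u = 1 mm; y_m = 148.70 − y.

[1] `<path>` regular polygon, #0000ff→cut S971 F1045: (9.43,36.35) → (21.22,63.89) → (50.97,67.45) → (68.93,43.47) → (57.14,15.93) → (27.39,12.37) → (9.43,36.35) (closed)

[2] `<rect>` rectangle, #0000ff→cut S971 F1045: (25.49,138.42) → (118.24,138.42) → (118.24,87.37) → (25.49,87.37) → (25.49,138.42) (closed)

[3] `<polygon>` regular polygon, #008000→score S384 F2372: (204.88,11.32) → (148.07,45.55) → (182.30,102.36) → (239.11,68.13) → (204.88,11.32) (closed)

[4] `<path>` quadratic bezier, #008000→score S384 F2372: (104.60,23.95) → (138.58,21.11) → (172.31,23.70) → (205.77,31.73) → (238.98,45.19) → (271.93,64.08)

[5] `<polyline>` open polyline, #000000→engrave S305 F3366: (29.29,6.68) → (124.57,49.24) → (136.36,12.97) → (242.19,73.31)

[6] `<path>` regular polygon, #0000ff→cut S971 F1045: (64.00,56.73) → (79.91,27.33) → (56.86,3.11) → (26.71,17.55) → (31.12,50.69) → (64.00,56.73) (closed)

; Generated by LaserGRBL
G21
G90
G0 X9.43 Y36.35
M3 S971
G1 X21.22 Y63.89 F1045
G1 X50.97 Y67.45 F1045
G1 X68.93 Y43.47 F1045
G1 X57.14 Y15.93 F1045
G1 X27.39 Y12.37 F1045
G1 X9.43 Y36.35 F1045
M5
G0 X25.49 Y138.42
M3 S971
G1 X118.24 Y138.42 F1045
G1 X118.24 Y87.37 F1045
G1 X25.49 Y87.37 F1045
G1 X25.49 Y138.42 F1045
M5
G0 X204.88 Y11.32
M3 S384
G1 X148.07 Y45.55 F2372
G1 X182.30 Y102.36 F2372
G1 X239.11 Y68.13 F2372
G1 X204.88 Y11.32 F2372
M5
G0 X104.60 Y23.95
M3 S384
G1 X138.58 Y21.11 F2372
G1 X172.31 Y23.70 F2372
G1 X205.77 Y31.73 F2372
G1 X238.98 Y45.19 F2372
G1 X271.93 Y64.08 F2372
M5
G0 X29.29 Y6.68
M3 S305
G1 X124.57 Y49.24 F3366
G1 X136.36 Y12.97 F3366
G1 X242.19 Y73.31 F3366
M5
G0 X64.00 Y56.73
M3 S971
G1 X79.91 Y27.33 F1045
G1 X56.86 Y3.11 F1045
G1 X26.71 Y17.55 F1045
G1 X31.12 Y50.69 F1045
G1 X64.00 Y56.73 F1045
M5
G0 X0.00 Y0.00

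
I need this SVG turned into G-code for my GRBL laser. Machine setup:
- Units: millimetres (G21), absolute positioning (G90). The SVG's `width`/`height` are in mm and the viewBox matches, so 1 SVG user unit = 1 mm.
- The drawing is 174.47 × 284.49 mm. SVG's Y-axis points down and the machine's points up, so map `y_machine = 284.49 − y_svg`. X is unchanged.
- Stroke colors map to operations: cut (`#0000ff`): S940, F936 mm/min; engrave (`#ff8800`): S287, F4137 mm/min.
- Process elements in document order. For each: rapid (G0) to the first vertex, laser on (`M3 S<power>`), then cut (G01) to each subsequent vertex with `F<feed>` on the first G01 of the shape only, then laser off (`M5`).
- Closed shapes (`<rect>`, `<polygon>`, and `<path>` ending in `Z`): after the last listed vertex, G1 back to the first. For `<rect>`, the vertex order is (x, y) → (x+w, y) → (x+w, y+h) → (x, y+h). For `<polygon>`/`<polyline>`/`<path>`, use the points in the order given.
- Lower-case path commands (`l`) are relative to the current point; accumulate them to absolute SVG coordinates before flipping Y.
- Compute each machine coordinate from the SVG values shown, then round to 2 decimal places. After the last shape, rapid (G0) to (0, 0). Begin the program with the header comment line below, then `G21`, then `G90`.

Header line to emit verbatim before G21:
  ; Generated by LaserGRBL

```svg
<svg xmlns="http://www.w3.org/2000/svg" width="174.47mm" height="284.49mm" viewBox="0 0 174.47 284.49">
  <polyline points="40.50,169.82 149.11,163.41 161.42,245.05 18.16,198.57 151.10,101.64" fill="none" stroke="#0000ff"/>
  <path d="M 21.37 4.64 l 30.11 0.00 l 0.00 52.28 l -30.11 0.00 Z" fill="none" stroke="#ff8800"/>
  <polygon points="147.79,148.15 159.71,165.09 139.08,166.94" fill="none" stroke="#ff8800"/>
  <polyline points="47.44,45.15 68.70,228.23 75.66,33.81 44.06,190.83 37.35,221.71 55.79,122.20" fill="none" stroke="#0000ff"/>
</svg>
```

; Generated by LaserGRBL
G21
G90
G0 X40.50 Y114.67
M3 S940
G01 X149.11 Y121.08 F936
G01 X161.42 Y39.44
G01 X18.16 Y85.92
G01 X151.10 Y182.85
M5
G0 X21.37 Y279.85
M3 S287
G01 X51.48 Y279.85 F4137
G01 X51.48 Y227.57
G01 X21.37 Y227.57
G01 X21.37 Y279.85
M5
G0 X147.79 Y136.34
M3 S287
G01 X159.71 Y119.40 F4137
G01 X139.08 Y117.55
G01 X147.79 Y136.34
M5
G0 X47.44 Y239.34
M3 S940
G01 X68.70 Y56.26 F936
G01 X75.66 Y250.68
G01 X44.06 Y93.66
G01 X37.35 Y62.78
G01 X55.79 Y162.29
M5
G0 X0.00 Y0.00

Since the viewBox matches the mm dimensions, user units are millimetres directly. The only transform is the Y-flip y_m = 284.49 − y_svg.

Shape 1 is a open polyline drawn with `<polyline>`. Its stroke #0000ff means cut at S940, F936. After flipping Y the toolpath is (40.50,114.67) → (149.11,121.08) → (161.42,39.44) → (18.16,85.92) → (151.10,182.85).

Shape 2 is a rectangle drawn with `<path>`. Its stroke #ff8800 means engrave at S287, F4137. After flipping Y the toolpath is (21.37,279.85) → (51.48,279.85) → (51.48,227.57) → (21.37,227.57) → (21.37,279.85), returning to the start.

Shape 3 is a regular polygon drawn with `<polygon>`. Its stroke #ff8800 means engrave at S287, F4137. After flipping Y the toolpath is (147.79,136.34) → (159.71,119.40) → (139.08,117.55) → (147.79,136.34), returning to the start.

Shape 4 is a open polyline drawn with `<polyline>`. Its stroke #0000ff means cut at S940, F936. After flipping Y the toolpath is (47.44,239.34) → (68.70,56.26) → (75.66,250.68) → (44.06,93.66) → (37.35,62.78) → (55.79,162.29).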